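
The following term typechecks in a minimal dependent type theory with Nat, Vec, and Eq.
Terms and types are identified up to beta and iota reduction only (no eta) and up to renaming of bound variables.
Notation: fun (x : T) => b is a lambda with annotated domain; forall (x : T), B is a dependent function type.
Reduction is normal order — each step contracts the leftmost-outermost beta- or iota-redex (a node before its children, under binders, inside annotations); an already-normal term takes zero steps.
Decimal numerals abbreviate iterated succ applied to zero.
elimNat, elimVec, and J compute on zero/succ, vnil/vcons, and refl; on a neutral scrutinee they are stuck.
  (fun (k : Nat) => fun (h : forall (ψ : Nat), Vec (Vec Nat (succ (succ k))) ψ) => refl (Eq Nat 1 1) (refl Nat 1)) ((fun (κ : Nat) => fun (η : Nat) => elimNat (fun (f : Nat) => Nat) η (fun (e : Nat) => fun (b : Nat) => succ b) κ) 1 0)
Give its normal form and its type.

normal form:
  fun (k : forall (h : Nat), Vec (Vec Nat 3) h) => refl (Eq Nat 1 1) (refl Nat 1)
inferred type:
  forall (k : forall (h : Nat), Vec (Vec Nat 3) h), Eq (Eq Nat 1 1) (refl Nat 1) (refl Nat 1)


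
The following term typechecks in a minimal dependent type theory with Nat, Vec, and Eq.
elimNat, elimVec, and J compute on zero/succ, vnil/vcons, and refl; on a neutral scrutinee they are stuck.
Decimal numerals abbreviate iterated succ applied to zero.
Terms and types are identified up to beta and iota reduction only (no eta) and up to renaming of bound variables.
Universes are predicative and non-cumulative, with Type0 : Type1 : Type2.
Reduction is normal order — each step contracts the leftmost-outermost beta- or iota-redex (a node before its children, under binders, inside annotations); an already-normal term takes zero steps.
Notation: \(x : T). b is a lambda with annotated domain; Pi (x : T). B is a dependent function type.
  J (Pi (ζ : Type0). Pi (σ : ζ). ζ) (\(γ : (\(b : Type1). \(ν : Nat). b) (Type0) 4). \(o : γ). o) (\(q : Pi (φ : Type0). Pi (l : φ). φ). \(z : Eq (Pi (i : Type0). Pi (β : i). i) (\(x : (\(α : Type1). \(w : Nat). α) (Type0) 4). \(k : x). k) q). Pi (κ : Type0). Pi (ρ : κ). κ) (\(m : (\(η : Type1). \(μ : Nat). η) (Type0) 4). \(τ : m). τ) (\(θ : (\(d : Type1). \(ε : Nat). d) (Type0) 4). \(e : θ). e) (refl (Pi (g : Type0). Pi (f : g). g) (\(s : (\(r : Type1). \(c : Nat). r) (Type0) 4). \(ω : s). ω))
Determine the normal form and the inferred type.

normal form:
  \(ζ : Type0). \(σ : ζ). σ
inferred type:
  Pi (ζ : Type0). Pi (σ : ζ). ζ
observation: 3 normal-order steps normalize the term, beginning with a J iota-redex.


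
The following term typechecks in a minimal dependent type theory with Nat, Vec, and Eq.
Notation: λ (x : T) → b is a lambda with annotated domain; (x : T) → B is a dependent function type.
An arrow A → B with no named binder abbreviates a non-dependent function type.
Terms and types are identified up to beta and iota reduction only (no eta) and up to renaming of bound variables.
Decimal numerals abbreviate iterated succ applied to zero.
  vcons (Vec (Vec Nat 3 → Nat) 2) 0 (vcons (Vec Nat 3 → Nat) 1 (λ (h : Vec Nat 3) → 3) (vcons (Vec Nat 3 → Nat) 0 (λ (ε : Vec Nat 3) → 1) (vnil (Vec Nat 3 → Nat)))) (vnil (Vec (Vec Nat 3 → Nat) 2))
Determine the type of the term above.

the term's type:
  Vec (Vec (Vec Nat 3 → Nat) 2) 1


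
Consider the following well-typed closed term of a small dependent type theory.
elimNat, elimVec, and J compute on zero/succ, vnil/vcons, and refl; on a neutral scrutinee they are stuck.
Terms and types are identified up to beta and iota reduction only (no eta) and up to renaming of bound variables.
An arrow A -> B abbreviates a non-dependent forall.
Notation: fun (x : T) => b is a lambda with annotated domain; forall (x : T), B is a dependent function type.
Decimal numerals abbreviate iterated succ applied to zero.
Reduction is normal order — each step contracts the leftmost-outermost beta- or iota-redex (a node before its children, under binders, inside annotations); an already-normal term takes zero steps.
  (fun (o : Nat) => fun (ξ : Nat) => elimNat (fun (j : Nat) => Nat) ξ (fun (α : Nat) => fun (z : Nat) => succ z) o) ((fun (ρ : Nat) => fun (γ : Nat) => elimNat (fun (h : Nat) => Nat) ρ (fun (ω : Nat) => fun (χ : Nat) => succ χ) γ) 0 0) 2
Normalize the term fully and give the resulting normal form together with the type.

reduced normal form:
  2
type:
  Nat
observation: the first redex contracted is a beta-redex; the normal form is reached in 6 normal-order steps.


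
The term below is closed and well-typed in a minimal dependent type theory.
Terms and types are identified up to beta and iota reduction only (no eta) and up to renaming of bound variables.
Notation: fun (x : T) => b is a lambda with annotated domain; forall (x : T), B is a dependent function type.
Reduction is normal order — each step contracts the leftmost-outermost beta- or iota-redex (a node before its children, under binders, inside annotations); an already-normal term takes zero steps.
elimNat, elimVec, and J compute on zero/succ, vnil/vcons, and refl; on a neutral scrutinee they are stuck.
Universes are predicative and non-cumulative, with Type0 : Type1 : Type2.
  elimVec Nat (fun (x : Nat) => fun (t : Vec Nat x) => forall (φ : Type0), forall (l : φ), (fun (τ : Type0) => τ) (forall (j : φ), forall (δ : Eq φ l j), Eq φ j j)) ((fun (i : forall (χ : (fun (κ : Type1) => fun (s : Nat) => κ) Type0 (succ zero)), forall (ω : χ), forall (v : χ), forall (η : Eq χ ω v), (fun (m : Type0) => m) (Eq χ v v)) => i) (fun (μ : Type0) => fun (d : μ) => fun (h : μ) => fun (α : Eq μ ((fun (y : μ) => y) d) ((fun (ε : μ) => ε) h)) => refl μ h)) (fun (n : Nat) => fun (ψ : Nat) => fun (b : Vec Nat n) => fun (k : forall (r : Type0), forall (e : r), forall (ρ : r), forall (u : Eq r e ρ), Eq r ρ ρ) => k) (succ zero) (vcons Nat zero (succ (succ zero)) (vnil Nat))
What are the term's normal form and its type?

reduced normal form:
  fun (x : Type0) => fun (t : x) => fun (φ : x) => fun (l : Eq x t φ) => refl x φ
inferred type:
  forall (x : Type0), forall (t : x), forall (φ : x), forall (l : Eq x t φ), Eq x φ φ
observation: contracting an elimVec iota-redex first, the term normalizes in 9 steps.


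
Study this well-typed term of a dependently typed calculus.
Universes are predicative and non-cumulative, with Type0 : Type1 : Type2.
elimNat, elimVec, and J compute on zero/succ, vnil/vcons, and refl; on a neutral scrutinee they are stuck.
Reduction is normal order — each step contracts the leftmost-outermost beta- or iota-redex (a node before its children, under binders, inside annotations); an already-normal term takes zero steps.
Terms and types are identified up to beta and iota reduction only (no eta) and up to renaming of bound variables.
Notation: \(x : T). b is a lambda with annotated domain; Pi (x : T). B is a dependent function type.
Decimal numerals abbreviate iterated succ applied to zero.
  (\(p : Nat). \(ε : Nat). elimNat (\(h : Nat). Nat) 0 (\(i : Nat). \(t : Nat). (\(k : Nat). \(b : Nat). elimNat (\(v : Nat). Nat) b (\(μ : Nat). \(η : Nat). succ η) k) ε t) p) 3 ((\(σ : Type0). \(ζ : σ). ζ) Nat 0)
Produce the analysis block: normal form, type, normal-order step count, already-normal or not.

reduced normal form:
  0
the term's type:
  Nat
normal-order step count: 27
already normal: no
first redex: a beta-redex


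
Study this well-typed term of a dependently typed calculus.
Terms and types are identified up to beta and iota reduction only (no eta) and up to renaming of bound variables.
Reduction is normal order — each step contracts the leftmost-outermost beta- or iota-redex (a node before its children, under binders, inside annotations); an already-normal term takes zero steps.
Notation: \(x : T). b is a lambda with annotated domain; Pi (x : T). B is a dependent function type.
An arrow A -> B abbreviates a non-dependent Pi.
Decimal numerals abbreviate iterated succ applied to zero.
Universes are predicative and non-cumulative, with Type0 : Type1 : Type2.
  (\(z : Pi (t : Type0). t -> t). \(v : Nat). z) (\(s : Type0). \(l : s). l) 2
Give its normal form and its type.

reduced normal form:
  \(z : Type0). \(t : z). t
type:
  Pi (z : Type0). z -> z
observation: the leftmost-outermost redex is a beta-redex, and normalization takes 2 steps.


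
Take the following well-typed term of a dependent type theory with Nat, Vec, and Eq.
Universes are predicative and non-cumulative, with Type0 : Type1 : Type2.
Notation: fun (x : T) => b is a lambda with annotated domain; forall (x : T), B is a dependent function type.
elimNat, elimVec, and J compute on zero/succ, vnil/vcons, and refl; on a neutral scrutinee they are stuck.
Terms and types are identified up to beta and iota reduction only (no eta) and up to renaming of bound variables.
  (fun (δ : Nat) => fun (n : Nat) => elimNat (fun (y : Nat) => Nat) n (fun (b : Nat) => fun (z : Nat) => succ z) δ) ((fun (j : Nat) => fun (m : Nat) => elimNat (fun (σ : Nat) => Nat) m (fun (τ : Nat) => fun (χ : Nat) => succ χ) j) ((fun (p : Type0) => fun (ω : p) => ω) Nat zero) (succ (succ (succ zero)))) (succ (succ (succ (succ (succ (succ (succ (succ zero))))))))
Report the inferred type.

type:
  Nat


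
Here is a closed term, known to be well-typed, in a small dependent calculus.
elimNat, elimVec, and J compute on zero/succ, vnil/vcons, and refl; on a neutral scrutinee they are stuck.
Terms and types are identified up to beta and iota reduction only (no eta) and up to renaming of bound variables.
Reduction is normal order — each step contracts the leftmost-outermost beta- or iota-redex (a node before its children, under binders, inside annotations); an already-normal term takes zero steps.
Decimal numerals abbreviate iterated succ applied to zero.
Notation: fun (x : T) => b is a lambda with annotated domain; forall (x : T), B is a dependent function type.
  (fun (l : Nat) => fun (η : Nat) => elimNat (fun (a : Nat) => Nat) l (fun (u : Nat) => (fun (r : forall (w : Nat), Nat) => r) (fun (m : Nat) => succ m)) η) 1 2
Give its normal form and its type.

resulting normal form:
  3
inferred type:
  Nat


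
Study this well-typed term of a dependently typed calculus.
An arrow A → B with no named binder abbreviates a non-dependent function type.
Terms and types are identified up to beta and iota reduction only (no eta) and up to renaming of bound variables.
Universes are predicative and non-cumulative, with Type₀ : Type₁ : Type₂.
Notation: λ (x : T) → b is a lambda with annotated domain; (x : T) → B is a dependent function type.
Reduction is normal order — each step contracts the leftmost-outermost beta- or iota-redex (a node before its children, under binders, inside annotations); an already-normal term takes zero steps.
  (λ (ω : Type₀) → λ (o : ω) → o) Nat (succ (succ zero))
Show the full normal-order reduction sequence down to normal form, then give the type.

reduction (normal order):
  (λ (ω : Type₀) → λ (o : ω) → o) Nat (succ (succ zero))
  ~> (λ (ω : Nat) → ω) (succ (succ zero))
  ~> succ (succ zero)
inferred type:
  Nat


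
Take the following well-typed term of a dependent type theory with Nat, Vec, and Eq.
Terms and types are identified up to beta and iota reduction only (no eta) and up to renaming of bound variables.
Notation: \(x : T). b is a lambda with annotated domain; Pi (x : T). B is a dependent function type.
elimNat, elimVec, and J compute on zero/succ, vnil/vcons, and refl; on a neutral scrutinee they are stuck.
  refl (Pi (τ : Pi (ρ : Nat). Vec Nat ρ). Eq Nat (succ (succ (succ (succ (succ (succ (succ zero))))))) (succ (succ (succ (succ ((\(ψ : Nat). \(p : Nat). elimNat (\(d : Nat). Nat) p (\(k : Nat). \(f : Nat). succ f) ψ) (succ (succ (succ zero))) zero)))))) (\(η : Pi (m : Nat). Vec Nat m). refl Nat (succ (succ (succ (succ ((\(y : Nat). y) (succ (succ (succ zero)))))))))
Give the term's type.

the term's type:
  Eq (Pi (τ : Pi (ρ : Nat). Vec Nat ρ). Eq Nat (succ (succ (succ (succ (succ (succ (succ zero))))))) (succ (succ (succ (succ (succ (succ (succ zero)))))))) (\(ψ : Pi (p : Nat). Vec Nat p). refl Nat (succ (succ (succ (succ (succ (succ (succ zero)))))))) (\(d : Pi (k : Nat). Vec Nat k). refl Nat (succ (succ (succ (succ (succ (succ (succ zero))))))))


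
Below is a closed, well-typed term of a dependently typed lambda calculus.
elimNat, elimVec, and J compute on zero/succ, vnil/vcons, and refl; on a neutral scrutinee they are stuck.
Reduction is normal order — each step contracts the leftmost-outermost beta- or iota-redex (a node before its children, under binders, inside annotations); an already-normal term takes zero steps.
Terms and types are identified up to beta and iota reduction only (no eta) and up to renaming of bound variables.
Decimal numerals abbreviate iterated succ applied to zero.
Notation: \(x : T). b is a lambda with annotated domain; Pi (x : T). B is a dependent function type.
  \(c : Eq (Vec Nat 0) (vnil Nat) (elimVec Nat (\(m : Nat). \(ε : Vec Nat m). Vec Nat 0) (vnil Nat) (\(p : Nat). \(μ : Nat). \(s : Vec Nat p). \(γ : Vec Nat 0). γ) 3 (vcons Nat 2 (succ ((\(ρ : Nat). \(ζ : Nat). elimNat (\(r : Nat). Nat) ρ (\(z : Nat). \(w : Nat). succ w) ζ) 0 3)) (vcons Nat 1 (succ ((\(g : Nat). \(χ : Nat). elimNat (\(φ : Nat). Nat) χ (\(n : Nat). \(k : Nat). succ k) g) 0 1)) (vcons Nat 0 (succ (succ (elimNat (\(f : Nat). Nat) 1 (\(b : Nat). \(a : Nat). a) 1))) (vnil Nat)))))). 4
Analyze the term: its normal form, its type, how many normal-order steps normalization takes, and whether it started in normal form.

normal form:
  \(c : Eq (Vec Nat 0) (vnil Nat) (vnil Nat)). 4
the term's type:
  Pi (c : Eq (Vec Nat 0) (vnil Nat) (vnil Nat)). Nat
normal-order step count: 16
started in normal form: no
first contracted redex: an elimVec iota-redex


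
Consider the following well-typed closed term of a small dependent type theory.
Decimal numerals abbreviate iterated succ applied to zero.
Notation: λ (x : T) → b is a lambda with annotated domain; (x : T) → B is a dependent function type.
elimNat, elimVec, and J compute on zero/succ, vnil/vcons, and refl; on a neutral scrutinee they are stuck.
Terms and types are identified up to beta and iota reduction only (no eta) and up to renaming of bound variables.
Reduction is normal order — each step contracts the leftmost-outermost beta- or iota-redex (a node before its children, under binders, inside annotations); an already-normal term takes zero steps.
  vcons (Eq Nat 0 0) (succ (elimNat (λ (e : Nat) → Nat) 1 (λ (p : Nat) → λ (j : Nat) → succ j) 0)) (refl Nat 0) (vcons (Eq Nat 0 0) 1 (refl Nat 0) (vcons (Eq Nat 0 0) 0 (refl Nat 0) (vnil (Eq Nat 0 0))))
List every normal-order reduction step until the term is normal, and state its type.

normal-order reduction:
  vcons (Eq Nat 0 0) (succ (elimNat (λ (e : Nat) → Nat) 1 (λ (p : Nat) → λ (j : Nat) → succ j) 0)) (refl Nat 0) (vcons (Eq Nat 0 0) 1 (refl Nat 0) (vcons (Eq Nat 0 0) 0 (refl Nat 0) (vnil (Eq Nat 0 0))))
  ~> vcons (Eq Nat 0 0) 2 (refl Nat 0) (vcons (Eq Nat 0 0) 1 (refl Nat 0) (vcons (Eq Nat 0 0) 0 (refl Nat 0) (vnil (Eq Nat 0 0))))
inferred type:
  Vec (Eq Nat 0 0) 3


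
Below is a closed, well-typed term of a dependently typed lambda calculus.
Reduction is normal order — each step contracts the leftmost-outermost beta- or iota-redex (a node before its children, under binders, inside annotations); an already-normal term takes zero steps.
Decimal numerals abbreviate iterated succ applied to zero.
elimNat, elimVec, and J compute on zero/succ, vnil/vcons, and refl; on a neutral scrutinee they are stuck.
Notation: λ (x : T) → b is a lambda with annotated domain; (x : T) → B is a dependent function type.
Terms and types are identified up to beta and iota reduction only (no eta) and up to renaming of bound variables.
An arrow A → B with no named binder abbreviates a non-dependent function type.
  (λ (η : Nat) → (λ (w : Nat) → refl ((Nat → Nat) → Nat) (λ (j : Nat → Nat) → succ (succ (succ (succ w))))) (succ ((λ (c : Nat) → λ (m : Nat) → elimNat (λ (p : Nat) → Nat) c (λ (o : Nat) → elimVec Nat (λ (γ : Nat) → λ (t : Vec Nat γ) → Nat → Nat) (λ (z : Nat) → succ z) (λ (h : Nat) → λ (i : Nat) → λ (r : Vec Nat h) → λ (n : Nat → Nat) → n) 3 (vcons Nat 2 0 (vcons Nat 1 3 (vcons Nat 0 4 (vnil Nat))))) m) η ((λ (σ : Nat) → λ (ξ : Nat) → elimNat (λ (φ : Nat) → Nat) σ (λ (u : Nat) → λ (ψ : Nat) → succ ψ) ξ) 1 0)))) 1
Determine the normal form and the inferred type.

reduced normal form:
  refl ((Nat → Nat) → Nat) (λ (η : Nat → Nat) → 7)
the term's type:
  Eq ((Nat → Nat) → Nat) (λ (η : Nat → Nat) → 7) (λ (w : Nat → Nat) → 7)
observation: the leftmost-outermost redex is a beta-redex, and normalization takes 27 steps.


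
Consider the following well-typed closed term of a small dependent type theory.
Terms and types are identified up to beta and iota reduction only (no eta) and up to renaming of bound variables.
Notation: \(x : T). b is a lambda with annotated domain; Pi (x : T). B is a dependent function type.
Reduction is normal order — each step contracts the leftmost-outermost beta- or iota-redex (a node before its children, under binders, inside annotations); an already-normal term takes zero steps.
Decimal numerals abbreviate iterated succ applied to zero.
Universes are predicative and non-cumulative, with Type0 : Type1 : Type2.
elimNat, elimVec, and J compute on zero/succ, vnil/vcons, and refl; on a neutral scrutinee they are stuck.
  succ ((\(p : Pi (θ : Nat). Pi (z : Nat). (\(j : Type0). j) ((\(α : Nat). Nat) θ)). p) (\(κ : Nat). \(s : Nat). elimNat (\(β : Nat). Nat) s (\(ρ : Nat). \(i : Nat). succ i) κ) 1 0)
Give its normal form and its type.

reduced normal form:
  2
the term's type:
  Nat


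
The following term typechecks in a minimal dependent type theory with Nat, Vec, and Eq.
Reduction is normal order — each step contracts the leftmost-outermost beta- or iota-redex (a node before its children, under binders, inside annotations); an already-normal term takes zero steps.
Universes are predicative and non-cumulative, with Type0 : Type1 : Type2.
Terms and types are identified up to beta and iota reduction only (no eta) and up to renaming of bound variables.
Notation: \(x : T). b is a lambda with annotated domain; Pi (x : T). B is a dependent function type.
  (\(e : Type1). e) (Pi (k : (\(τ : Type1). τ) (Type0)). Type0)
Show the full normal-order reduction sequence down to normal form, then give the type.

normal-order reduction sequence:
  (\(e : Type1). e) (Pi (k : (\(τ : Type1). τ) (Type0)). Type0)
  ~> Pi (e : (\(k : Type1). k) (Type0)). Type0
  ~> Pi (e : Type0). Type0
the term's type:
  Type1


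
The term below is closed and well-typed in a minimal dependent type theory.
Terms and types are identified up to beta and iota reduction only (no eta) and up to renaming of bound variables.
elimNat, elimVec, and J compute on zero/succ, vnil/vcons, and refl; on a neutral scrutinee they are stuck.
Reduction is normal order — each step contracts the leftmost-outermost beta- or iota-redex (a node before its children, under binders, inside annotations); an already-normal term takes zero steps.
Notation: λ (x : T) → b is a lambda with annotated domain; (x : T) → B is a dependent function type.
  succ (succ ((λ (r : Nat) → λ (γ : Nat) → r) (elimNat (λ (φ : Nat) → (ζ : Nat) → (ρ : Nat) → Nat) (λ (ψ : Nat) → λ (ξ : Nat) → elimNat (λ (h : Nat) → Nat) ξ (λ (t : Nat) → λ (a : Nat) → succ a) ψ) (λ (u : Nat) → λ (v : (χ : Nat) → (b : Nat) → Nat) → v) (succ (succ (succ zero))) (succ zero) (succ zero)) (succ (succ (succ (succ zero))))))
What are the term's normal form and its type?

resulting normal form:
  succ (succ (succ (succ zero)))
type:
  Nat


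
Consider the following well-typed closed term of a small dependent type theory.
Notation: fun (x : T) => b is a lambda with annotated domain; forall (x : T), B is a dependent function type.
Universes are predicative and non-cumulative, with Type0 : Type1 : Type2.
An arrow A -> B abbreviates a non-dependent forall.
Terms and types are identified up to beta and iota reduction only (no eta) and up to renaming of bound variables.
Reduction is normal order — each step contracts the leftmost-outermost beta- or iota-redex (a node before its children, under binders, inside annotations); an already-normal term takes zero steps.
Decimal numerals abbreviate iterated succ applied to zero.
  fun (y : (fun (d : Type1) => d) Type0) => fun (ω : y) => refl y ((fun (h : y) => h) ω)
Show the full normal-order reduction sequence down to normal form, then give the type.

normal-order reduction sequence:
  fun (y : (fun (d : Type1) => d) Type0) => fun (ω : y) => refl y ((fun (h : y) => h) ω)
  ~> fun (y : Type0) => fun (d : y) => refl y ((fun (ω : y) => ω) d)
  ~> fun (y : Type0) => fun (d : y) => refl y d
the term's type:
  forall (y : Type0), forall (d : y), Eq y d d


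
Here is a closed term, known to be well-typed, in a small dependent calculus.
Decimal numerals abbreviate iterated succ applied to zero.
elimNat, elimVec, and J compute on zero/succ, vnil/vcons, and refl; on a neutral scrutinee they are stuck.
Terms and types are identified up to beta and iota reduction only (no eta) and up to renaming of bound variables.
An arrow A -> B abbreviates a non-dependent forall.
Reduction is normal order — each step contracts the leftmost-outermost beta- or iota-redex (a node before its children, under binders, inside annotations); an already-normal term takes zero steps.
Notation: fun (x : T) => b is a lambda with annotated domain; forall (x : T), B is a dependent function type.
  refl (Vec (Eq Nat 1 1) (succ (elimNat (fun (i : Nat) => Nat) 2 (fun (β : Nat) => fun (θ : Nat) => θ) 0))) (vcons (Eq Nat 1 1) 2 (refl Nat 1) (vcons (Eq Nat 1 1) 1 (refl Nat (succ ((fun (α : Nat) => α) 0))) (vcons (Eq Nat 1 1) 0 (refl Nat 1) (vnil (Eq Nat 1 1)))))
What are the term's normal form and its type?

reduced normal form:
  refl (Vec (Eq Nat 1 1) 3) (vcons (Eq Nat 1 1) 2 (refl Nat 1) (vcons (Eq Nat 1 1) 1 (refl Nat 1) (vcons (Eq Nat 1 1) 0 (refl Nat 1) (vnil (Eq Nat 1 1)))))
the term's type:
  Eq (Vec (Eq Nat 1 1) 3) (vcons (Eq Nat 1 1) 2 (refl Nat 1) (vcons (Eq Nat 1 1) 1 (refl Nat 1) (vcons (Eq Nat 1 1) 0 (refl Nat 1) (vnil (Eq Nat 1 1))))) (vcons (Eq Nat 1 1) 2 (refl Nat 1) (vcons (Eq Nat 1 1) 1 (refl Nat 1) (vcons (Eq Nat 1 1) 0 (refl Nat 1) (vnil (Eq Nat 1 1)))))


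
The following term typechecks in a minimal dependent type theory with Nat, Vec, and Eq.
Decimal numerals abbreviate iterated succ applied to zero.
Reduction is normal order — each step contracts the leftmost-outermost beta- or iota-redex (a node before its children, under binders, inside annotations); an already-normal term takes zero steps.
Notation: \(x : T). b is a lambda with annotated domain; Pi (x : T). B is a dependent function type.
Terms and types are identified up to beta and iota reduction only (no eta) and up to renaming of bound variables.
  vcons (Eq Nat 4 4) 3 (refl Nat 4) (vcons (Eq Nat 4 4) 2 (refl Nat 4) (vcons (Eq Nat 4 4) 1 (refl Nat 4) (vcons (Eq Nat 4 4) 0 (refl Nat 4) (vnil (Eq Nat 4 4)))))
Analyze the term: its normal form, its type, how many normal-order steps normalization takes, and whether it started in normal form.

normal form:
  vcons (Eq Nat 4 4) 3 (refl Nat 4) (vcons (Eq Nat 4 4) 2 (refl Nat 4) (vcons (Eq Nat 4 4) 1 (refl Nat 4) (vcons (Eq Nat 4 4) 0 (refl Nat 4) (vnil (Eq Nat 4 4)))))
type:
  Vec (Eq Nat 4 4) 4
normal-order step count: 0
term was already normal: yes


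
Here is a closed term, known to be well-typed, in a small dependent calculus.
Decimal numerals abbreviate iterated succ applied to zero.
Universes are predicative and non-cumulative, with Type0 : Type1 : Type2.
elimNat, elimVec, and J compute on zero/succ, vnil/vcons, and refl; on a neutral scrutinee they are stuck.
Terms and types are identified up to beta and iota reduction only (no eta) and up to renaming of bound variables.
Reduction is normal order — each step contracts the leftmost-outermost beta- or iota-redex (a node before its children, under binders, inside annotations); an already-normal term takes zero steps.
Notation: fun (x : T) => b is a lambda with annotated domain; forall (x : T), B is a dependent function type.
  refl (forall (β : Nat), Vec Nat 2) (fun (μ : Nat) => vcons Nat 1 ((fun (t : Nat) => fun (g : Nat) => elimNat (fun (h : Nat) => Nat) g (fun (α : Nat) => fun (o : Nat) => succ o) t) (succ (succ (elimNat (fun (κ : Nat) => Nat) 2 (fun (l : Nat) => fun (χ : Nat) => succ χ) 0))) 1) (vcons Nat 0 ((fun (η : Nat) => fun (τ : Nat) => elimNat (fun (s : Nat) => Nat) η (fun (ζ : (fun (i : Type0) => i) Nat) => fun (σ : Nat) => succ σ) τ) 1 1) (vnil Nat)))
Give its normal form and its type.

resulting normal form:
  refl (forall (β : Nat), Vec Nat 2) (fun (μ : Nat) => vcons Nat 1 5 (vcons Nat 0 2 (vnil Nat)))
inferred type:
  Eq (forall (β : Nat), Vec Nat 2) (fun (μ : Nat) => vcons Nat 1 5 (vcons Nat 0 2 (vnil Nat))) (fun (t : Nat) => vcons Nat 1 5 (vcons Nat 0 2 (vnil Nat)))


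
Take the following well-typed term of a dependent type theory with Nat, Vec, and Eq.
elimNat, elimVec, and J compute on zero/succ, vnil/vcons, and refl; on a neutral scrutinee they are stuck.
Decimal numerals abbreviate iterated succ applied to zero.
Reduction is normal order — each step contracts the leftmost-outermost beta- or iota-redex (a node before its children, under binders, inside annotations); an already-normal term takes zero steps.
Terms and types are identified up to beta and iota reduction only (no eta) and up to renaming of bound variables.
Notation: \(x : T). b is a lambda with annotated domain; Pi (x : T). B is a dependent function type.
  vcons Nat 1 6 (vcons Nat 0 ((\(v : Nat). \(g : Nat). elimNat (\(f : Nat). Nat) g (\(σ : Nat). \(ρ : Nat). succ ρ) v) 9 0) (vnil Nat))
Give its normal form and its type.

normal form:
  vcons Nat 1 6 (vcons Nat 0 9 (vnil Nat))
the term's type:
  Vec Nat 2


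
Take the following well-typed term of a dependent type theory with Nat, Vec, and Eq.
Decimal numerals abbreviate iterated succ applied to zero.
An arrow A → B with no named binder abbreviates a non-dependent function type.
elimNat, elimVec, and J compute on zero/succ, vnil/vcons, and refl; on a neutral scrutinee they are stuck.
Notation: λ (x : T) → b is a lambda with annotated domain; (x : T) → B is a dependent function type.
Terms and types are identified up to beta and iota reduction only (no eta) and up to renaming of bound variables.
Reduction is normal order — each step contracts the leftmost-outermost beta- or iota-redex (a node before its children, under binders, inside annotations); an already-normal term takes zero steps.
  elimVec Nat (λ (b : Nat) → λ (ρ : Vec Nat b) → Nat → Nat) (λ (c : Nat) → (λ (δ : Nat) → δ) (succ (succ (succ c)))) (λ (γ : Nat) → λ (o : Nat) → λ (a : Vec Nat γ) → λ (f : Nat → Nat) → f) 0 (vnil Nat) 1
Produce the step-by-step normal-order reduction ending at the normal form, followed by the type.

reduction (normal order):
  elimVec Nat (λ (b : Nat) → λ (ρ : Vec Nat b) → Nat → Nat) (λ (c : Nat) → (λ (δ : Nat) → δ) (succ (succ (succ c)))) (λ (γ : Nat) → λ (o : Nat) → λ (a : Vec Nat γ) → λ (f : Nat → Nat) → f) 0 (vnil Nat) 1
  ~> (λ (b : Nat) → (λ (ρ : Nat) → ρ) (succ (succ (succ b)))) 1
  ~> (λ (b : Nat) → b) 4
  ~> 4
inferred type:
  Nat


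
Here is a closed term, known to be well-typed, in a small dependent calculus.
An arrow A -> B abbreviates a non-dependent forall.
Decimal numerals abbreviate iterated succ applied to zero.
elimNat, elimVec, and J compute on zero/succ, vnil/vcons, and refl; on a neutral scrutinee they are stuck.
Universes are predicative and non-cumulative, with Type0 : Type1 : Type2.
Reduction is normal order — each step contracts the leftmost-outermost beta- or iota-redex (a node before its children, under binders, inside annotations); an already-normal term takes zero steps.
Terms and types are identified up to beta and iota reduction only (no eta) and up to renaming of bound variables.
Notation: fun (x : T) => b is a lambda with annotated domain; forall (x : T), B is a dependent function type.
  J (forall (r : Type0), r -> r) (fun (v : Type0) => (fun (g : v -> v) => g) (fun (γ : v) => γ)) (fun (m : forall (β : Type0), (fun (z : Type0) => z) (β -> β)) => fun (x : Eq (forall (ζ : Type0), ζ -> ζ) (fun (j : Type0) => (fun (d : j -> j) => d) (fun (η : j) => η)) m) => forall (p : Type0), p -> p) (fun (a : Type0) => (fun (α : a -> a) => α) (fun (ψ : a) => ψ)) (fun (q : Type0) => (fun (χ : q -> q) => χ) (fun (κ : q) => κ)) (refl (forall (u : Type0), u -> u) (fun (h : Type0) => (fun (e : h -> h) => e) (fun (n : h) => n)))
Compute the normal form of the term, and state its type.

normal form:
  fun (r : Type0) => fun (v : r) => v
inferred type:
  forall (r : Type0), r -> r
observation: reduction starts at a J iota-redex, and 2 normal-order steps reach the normal form.


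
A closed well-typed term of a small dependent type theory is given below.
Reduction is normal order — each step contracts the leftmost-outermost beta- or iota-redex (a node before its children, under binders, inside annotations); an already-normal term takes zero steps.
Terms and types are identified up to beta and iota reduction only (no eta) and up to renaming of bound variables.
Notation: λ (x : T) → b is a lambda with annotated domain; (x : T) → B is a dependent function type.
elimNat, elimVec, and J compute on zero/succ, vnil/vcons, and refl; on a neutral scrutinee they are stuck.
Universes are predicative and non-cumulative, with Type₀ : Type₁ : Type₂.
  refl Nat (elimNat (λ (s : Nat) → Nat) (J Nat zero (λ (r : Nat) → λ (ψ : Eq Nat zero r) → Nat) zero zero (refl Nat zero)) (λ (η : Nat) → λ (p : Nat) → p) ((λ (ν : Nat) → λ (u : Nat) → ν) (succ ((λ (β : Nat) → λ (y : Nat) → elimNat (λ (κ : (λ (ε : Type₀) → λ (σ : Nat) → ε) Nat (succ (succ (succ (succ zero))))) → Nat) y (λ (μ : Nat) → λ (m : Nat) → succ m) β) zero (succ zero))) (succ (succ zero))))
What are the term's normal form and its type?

reduced normal form:
  refl Nat zero
type:
  Eq Nat zero zero
observation: 13 normal-order steps separate the term from its normal form.


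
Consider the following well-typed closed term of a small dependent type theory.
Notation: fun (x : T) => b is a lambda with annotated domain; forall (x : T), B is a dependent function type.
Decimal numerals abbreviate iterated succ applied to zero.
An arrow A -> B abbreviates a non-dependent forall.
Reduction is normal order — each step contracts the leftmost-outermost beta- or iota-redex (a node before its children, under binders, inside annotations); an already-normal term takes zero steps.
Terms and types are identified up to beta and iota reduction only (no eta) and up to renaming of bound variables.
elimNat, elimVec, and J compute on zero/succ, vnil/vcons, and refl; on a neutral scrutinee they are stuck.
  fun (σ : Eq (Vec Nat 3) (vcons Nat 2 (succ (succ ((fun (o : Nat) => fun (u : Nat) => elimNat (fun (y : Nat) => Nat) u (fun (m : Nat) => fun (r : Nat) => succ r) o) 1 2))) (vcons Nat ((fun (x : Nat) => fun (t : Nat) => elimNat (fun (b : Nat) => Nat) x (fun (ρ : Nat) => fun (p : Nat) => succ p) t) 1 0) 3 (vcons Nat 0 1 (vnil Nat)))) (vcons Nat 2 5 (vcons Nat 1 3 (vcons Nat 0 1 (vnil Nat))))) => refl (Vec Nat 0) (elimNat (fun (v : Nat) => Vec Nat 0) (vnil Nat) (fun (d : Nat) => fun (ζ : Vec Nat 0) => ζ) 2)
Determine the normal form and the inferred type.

reduced normal form:
  fun (σ : Eq (Vec Nat 3) (vcons Nat 2 5 (vcons Nat 1 3 (vcons Nat 0 1 (vnil Nat)))) (vcons Nat 2 5 (vcons Nat 1 3 (vcons Nat 0 1 (vnil Nat))))) => refl (Vec Nat 0) (vnil Nat)
inferred type:
  Eq (Vec Nat 3) (vcons Nat 2 5 (vcons Nat 1 3 (vcons Nat 0 1 (vnil Nat)))) (vcons Nat 2 5 (vcons Nat 1 3 (vcons Nat 0 1 (vnil Nat)))) -> Eq (Vec Nat 0) (vnil Nat) (vnil Nat)
observation: reduction starts at a beta-redex, and 16 normal-order steps reach the normal form.


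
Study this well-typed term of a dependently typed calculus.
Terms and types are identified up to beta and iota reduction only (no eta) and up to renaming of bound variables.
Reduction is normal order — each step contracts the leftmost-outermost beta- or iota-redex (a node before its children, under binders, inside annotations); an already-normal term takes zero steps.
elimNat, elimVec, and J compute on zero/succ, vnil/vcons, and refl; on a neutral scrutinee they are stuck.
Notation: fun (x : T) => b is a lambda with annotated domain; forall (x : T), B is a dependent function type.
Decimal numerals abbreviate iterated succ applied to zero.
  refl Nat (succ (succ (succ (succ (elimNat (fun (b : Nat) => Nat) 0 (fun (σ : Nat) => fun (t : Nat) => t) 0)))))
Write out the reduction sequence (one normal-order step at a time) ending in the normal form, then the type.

normal-order reduction:
  refl Nat (succ (succ (succ (succ (elimNat (fun (b : Nat) => Nat) 0 (fun (σ : Nat) => fun (t : Nat) => t) 0)))))
  ~> refl Nat 4
the term's type:
  Eq Nat 4 4


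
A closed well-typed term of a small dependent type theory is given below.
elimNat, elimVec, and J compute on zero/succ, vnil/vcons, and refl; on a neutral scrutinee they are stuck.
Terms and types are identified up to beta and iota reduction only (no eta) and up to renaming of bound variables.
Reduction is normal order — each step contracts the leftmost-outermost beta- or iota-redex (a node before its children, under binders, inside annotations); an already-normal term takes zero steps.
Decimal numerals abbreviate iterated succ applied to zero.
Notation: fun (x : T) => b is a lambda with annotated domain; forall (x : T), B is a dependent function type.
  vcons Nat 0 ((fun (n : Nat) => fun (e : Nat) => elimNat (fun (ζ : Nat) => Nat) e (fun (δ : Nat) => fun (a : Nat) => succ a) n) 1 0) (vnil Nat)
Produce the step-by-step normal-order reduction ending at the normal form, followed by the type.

normal-order reduction:
  vcons Nat 0 ((fun (n : Nat) => fun (e : Nat) => elimNat (fun (ζ : Nat) => Nat) e (fun (δ : Nat) => fun (a : Nat) => succ a) n) 1 0) (vnil Nat)
  ~> vcons Nat 0 ((fun (n : Nat) => elimNat (fun (e : Nat) => Nat) n (fun (ζ : Nat) => fun (δ : Nat) => succ δ) 1) 0) (vnil Nat)
  ~> vcons Nat 0 (elimNat (fun (n : Nat) => Nat) 0 (fun (e : Nat) => fun (ζ : Nat) => succ ζ) 1) (vnil Nat)
  ~> vcons Nat 0 ((fun (n : Nat) => fun (e : Nat) => succ e) 0 (elimNat (fun (ζ : Nat) => Nat) 0 (fun (δ : Nat) => fun (a : Nat) => succ a) 0)) (vnil Nat)
  ~> vcons Nat 0 ((fun (n : Nat) => succ n) (elimNat (fun (e : Nat) => Nat) 0 (fun (ζ : Nat) => fun (δ : Nat) => succ δ) 0)) (vnil Nat)
  ~> vcons Nat 0 (succ (elimNat (fun (n : Nat) => Nat) 0 (fun (e : Nat) => fun (ζ : Nat) => succ ζ) 0)) (vnil Nat)
  ~> vcons Nat 0 1 (vnil Nat)
type:
  Vec Nat 1


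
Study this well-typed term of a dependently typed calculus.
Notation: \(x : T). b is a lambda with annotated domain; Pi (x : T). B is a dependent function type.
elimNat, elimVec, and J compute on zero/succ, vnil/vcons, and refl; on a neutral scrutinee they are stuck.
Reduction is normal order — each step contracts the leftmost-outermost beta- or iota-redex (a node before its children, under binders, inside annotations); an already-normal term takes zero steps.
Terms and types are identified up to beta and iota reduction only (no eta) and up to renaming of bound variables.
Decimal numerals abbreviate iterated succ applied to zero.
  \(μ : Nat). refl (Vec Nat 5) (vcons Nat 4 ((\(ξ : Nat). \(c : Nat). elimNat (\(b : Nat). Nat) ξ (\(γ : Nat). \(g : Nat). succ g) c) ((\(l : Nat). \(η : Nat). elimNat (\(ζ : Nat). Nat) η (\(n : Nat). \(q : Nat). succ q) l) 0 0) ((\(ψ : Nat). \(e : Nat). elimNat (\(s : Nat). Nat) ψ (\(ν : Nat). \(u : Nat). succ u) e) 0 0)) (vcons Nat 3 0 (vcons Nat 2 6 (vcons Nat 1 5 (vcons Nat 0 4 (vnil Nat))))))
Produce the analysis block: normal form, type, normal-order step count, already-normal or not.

reduced normal form:
  \(μ : Nat). refl (Vec Nat 5) (vcons Nat 4 0 (vcons Nat 3 0 (vcons Nat 2 6 (vcons Nat 1 5 (vcons Nat 0 4 (vnil Nat))))))
type:
  Pi (μ : Nat). Eq (Vec Nat 5) (vcons Nat 4 0 (vcons Nat 3 0 (vcons Nat 2 6 (vcons Nat 1 5 (vcons Nat 0 4 (vnil Nat)))))) (vcons Nat 4 0 (vcons Nat 3 0 (vcons Nat 2 6 (vcons Nat 1 5 (vcons Nat 0 4 (vnil Nat))))))
steps to reach normal form (normal order): 9
already normal: no
first redex: a beta-redex


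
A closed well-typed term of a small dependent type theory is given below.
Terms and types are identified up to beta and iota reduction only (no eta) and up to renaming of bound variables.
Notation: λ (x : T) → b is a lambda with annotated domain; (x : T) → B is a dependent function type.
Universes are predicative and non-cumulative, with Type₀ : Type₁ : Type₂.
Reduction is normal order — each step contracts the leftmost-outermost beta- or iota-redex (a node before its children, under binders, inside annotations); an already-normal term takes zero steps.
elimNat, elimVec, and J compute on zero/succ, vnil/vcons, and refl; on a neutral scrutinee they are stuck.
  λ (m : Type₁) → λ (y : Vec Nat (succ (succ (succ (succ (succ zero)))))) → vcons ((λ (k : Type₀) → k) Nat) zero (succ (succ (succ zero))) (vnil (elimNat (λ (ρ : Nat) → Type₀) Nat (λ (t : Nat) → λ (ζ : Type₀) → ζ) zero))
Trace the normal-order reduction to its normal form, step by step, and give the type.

reduction (normal order):
  λ (m : Type₁) → λ (y : Vec Nat (succ (succ (succ (succ (succ zero)))))) → vcons ((λ (k : Type₀) → k) Nat) zero (succ (succ (succ zero))) (vnil (elimNat (λ (ρ : Nat) → Type₀) Nat (λ (t : Nat) → λ (ζ : Type₀) → ζ) zero))
  ~> λ (m : Type₁) → λ (y : Vec Nat (succ (succ (succ (succ (succ zero)))))) → vcons Nat zero (succ (succ (succ zero))) (vnil (elimNat (λ (k : Nat) → Type₀) Nat (λ (ρ : Nat) → λ (t : Type₀) → t) zero))
  ~> λ (m : Type₁) → λ (y : Vec Nat (succ (succ (succ (succ (succ zero)))))) → vcons Nat zero (succ (succ (succ zero))) (vnil Nat)
the term's type:
  (m : Type₁) → (y : Vec Nat (succ (succ (succ (succ (succ zero)))))) → Vec Nat (succ zero)


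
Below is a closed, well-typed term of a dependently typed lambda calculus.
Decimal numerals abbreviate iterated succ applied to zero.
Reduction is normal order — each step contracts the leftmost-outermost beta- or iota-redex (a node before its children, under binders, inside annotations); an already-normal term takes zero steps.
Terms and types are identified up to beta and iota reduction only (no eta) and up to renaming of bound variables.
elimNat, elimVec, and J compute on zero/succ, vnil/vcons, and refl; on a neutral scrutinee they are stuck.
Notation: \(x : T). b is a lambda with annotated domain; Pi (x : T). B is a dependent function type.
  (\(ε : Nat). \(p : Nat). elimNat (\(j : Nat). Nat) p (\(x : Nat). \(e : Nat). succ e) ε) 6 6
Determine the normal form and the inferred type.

resulting normal form:
  12
type:
  Nat


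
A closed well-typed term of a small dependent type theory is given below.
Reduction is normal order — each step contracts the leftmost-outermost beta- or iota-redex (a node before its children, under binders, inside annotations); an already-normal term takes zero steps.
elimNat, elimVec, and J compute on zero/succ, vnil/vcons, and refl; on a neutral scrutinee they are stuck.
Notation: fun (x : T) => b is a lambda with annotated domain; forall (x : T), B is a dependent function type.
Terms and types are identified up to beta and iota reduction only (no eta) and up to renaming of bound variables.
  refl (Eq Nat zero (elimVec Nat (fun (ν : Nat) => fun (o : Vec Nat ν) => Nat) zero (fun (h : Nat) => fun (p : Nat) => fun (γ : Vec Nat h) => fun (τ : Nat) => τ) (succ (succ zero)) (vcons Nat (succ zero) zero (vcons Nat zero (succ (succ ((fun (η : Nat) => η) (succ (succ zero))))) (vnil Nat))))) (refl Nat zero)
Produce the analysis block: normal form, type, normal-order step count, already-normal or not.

normal form:
  refl (Eq Nat zero zero) (refl Nat zero)
the term's type:
  Eq (Eq Nat zero zero) (refl Nat zero) (refl Nat zero)
steps to reach normal form (normal order): 11
term was already normal: no
first redex: an elimVec iota-redex
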